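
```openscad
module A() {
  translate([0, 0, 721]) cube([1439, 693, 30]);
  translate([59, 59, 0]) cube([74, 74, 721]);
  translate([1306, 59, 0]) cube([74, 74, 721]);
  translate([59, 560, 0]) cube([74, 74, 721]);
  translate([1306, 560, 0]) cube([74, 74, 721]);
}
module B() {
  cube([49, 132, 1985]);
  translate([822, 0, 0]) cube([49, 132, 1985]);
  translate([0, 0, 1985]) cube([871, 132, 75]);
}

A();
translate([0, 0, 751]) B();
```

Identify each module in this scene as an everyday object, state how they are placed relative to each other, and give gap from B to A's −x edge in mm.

The door frame's min-x is at 0; the table's min-x is 0; gap = 0 mm.

A is a table. B is a door frame. The door frame is on top of the table. The gap from the door frame to the table's −x edge is 0 mm.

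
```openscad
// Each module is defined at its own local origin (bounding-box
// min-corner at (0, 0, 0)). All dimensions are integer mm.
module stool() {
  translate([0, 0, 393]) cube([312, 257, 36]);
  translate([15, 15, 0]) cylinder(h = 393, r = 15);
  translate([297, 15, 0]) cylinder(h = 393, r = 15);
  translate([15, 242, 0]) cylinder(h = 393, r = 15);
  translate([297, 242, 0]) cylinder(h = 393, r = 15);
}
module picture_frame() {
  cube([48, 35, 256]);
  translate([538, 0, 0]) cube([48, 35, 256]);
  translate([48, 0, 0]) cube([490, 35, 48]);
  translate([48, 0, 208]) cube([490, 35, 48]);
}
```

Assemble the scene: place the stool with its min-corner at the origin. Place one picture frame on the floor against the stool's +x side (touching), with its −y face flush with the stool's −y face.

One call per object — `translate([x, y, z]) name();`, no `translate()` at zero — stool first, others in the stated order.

stool();
translate([312, 0, 0]) picture_frame();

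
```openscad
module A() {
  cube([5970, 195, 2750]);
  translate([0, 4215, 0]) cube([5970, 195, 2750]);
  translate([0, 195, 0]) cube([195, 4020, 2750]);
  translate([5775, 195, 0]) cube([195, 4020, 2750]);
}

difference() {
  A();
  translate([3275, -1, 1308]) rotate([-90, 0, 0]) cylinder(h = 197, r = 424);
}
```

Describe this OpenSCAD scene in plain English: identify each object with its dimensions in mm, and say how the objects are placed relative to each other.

A is the wall frame of a small rectangular building: four walls, each 2750 mm tall and 195 mm thick, enclosing a footprint 5970 mm (x) by 4410 mm (y) outside-to-outside, with no floor or roof. The front and back walls (the −y and +y sides) span the full width; the two side walls fit between them.

The house frame has a circular hole of radius 424 mm through its front wall, centred at (x = 3275, z = 1308).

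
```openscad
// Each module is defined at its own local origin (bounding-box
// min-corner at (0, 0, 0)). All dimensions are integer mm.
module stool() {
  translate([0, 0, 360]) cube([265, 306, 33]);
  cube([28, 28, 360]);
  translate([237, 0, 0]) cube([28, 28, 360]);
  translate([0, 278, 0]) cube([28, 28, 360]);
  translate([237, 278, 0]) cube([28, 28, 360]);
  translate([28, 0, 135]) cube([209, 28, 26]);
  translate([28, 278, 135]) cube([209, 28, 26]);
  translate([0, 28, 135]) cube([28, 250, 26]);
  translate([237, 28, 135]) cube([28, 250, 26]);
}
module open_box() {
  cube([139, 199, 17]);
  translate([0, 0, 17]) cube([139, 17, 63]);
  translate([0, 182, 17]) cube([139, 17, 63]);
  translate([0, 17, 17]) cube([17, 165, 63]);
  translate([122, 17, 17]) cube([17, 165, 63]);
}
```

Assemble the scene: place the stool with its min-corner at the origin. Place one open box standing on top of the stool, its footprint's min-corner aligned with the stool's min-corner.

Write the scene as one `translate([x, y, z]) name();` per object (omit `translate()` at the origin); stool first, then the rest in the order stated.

stool();
translate([0, 0, 393]) open_box();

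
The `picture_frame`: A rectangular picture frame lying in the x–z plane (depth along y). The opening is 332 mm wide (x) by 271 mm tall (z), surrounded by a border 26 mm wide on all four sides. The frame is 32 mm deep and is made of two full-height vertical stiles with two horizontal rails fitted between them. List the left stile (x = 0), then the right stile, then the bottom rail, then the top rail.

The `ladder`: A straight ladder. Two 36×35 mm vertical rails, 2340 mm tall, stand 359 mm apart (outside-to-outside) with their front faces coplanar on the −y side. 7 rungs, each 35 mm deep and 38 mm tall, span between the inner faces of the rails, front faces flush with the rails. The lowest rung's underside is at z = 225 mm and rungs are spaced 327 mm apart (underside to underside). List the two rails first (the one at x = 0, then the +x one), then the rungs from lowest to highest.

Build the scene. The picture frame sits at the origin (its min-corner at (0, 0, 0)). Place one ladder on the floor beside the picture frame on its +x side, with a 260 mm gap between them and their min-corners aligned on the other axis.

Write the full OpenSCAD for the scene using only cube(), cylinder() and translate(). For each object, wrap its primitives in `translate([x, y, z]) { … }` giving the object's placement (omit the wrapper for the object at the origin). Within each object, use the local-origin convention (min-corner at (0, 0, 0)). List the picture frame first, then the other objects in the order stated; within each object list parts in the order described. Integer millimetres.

cube([26, 32, 323]);
translate([358, 0, 0]) cube([26, 32, 323]);
translate([26, 0, 0]) cube([332, 32, 26]);
translate([26, 0, 297]) cube([332, 32, 26]);
translate([644, 0, 0]) {
  cube([36, 35, 2340]);
  translate([323, 0, 0]) cube([36, 35, 2340]);
  translate([36, 0, 225]) cube([287, 35, 38]);
  translate([36, 0, 552]) cube([287, 35, 38]);
  translate([36, 0, 879]) cube([287, 35, 38]);
  translate([36, 0, 1206]) cube([287, 35, 38]);
  translate([36, 0, 1533]) cube([287, 35, 38]);
  translate([36, 0, 1860]) cube([287, 35, 38]);
  translate([36, 0, 2187]) cube([287, 35, 38]);
}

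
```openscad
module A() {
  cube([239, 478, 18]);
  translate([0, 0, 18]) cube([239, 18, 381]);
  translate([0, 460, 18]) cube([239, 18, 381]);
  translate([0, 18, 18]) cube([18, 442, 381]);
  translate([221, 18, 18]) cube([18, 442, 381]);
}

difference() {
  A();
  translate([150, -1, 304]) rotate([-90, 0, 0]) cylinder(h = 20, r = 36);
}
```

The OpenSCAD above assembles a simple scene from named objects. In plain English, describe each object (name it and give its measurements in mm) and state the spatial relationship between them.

A is an open-topped rectangular box: outside dimensions 239×478×399 mm, with a uniform wall and base thickness of 18 mm. The base is a full 239×478 slab on the floor; four walls sit on top of the base. The front and back walls (the −y and +y sides) span the full width; the two side walls fit between them.

The open box has a circular hole of radius 36 mm through its front wall, centred at (x = 150, z = 304).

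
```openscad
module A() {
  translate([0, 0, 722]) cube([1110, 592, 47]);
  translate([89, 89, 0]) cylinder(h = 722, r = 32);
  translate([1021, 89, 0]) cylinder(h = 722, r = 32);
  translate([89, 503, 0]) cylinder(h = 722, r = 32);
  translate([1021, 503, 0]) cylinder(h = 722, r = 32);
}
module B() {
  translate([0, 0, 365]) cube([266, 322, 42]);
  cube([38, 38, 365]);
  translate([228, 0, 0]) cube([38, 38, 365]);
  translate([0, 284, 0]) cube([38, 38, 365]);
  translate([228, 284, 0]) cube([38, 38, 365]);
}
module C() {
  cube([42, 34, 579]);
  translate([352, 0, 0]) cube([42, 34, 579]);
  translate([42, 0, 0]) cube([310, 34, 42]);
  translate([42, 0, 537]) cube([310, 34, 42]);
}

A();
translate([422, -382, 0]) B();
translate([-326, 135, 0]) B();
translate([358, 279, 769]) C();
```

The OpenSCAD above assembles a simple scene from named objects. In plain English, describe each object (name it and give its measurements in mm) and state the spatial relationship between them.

A is a rectangular dining table. The top is 1110×592×47 mm with its upper surface at z = 769 mm. It stands on four round legs of 64 mm diameter, each leg's bounding box inset 57 mm from the nearest pair of top edges, running from the floor to the underside of the top.

B is a simple wooden stool: a rectangular seat 266 mm (x) by 322 mm (y), 42 mm thick, top face at z = 407 mm, on four square legs, each 38×38 mm in cross-section. The legs rest on z = 0, each flush with a corner of the seat.

C is a rectangular picture frame lying in the x–z plane (depth along y). The opening is 310 mm wide (x) by 495 mm tall (z), surrounded by a border 42 mm wide on all four sides. The frame is 34 mm deep and is made of two full-height vertical stiles with two horizontal rails fitted between them.

Two stools sit around the table at the −y, −x sides. The picture frame is on top of the table, centred.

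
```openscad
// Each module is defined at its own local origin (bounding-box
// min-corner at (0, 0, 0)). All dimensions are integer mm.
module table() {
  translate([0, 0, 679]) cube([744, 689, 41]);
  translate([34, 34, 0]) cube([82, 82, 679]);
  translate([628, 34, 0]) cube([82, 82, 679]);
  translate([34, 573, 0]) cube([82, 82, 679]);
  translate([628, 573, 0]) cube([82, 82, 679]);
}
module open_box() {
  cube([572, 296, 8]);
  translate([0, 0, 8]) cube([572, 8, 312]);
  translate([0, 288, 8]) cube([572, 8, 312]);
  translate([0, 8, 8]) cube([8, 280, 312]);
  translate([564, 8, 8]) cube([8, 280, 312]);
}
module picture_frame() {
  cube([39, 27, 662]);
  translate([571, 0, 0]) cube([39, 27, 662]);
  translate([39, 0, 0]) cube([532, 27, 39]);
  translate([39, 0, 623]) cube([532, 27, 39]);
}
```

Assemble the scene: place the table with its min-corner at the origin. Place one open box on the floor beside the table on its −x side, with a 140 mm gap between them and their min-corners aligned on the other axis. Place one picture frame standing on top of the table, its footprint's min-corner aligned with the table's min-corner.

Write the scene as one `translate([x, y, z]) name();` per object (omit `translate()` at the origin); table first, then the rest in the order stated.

table();
translate([-712, 0, 0]) open_box();
translate([0, 0, 720]) picture_frame();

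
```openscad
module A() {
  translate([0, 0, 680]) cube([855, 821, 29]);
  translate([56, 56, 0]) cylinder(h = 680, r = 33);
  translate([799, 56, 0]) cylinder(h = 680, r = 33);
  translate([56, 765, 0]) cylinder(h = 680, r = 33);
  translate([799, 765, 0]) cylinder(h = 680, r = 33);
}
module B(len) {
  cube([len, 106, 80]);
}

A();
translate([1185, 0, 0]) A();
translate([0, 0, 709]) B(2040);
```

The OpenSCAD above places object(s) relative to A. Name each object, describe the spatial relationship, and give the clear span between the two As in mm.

Second table starts at x = 1185; first ends at x = 855; clear span = 1185 − 855 = 330 mm.

A is a table. B is a beam. A beam spans the tops of two tables. The clear span between the two tables is 330 mm.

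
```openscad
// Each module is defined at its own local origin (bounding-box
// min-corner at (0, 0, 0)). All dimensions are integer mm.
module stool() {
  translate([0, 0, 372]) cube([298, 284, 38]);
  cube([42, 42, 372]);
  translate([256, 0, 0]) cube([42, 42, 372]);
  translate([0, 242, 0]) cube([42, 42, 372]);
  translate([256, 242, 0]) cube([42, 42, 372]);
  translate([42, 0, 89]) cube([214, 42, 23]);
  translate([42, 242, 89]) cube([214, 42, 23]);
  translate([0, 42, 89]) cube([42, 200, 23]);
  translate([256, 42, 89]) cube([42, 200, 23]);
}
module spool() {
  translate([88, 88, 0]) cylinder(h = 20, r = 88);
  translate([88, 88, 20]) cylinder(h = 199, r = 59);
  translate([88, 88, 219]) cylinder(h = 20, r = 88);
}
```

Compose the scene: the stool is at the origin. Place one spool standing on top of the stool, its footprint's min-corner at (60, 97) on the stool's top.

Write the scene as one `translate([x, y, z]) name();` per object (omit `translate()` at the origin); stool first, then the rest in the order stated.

stool();
translate([60, 97, 410]) spool();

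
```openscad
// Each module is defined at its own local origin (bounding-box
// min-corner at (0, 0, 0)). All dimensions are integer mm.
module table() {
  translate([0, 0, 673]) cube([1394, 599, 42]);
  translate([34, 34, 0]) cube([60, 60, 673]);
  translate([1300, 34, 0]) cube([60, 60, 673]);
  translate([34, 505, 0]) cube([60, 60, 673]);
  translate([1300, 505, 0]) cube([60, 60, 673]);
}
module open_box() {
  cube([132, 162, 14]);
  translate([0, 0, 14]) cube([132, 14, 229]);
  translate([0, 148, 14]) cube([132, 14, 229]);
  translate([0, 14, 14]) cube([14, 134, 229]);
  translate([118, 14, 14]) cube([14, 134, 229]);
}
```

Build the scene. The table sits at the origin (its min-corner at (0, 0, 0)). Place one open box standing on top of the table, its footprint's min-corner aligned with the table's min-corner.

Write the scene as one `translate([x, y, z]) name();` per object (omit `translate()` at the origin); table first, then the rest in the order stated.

table();
translate([0, 0, 715]) open_box();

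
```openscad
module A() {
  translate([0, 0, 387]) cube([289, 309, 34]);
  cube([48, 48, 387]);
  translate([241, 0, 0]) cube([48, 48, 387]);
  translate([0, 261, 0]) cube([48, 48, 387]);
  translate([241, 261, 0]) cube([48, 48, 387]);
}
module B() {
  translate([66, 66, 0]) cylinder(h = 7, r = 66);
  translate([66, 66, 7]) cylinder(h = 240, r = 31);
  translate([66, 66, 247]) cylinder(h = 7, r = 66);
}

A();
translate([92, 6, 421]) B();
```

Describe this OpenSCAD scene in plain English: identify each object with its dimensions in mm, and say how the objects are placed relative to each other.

A is a four-legged stool. The seat is 289×309 mm, 34 mm thick, top at z = 421 mm. It stands on four square legs, each 48×48 mm in cross-section, from z = 0 to the seat underside, each flush with a corner of the seat.

B is a spool: two coaxial disc flanges of radius 66 mm and thickness 7 mm, joined by a core cylinder of radius 31 mm and height 240 mm. The lower flange rests on z = 0 and the three cylinders share a vertical axis.

The spool is on top of the stool.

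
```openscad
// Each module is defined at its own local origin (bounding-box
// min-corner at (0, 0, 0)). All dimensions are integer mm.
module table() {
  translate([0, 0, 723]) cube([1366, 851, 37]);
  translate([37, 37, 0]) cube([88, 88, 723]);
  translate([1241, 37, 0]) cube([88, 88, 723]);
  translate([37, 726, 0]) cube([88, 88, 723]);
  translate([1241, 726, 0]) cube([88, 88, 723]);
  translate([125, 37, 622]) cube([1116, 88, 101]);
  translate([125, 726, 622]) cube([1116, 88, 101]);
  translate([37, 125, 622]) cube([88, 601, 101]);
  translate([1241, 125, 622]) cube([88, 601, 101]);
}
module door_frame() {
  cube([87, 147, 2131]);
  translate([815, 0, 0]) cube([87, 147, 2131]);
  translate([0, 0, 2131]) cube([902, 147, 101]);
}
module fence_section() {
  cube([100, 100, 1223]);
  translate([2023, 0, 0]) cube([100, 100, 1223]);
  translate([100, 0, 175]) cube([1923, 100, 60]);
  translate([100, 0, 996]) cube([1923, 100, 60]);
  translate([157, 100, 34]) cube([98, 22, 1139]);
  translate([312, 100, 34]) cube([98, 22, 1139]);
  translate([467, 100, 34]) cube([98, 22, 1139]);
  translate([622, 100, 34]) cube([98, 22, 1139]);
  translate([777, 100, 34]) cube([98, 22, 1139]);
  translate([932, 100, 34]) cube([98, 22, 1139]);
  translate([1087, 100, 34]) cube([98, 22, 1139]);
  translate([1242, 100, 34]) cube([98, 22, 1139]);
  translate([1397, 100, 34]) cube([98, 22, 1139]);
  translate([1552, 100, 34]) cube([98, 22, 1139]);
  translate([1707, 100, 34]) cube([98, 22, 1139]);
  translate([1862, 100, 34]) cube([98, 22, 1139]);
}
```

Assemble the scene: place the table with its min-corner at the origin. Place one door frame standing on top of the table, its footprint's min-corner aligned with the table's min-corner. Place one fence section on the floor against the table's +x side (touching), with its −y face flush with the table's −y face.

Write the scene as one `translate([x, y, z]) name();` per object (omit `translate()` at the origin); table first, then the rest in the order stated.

table();
translate([0, 0, 760]) door_frame();
translate([1366, 0, 0]) fence_section();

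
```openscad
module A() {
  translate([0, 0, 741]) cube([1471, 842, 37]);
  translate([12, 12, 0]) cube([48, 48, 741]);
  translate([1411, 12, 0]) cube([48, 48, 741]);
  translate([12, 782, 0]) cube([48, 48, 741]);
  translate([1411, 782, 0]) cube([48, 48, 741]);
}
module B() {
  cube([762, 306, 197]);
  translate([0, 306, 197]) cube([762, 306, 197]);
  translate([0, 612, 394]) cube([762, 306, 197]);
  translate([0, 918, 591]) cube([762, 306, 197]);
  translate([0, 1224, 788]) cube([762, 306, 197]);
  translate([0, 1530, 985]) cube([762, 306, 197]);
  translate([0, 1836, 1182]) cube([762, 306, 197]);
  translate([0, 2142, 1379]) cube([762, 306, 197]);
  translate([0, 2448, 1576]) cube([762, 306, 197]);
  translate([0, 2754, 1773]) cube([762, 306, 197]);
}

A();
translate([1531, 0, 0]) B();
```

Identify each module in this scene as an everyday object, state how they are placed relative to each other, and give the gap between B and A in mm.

A is a table. B is a staircase. The staircase is on the floor beside the table on its +x side. The gap between the staircase and the table is 60 mm.

The staircase's nearest face is 60 mm from the table's +x face.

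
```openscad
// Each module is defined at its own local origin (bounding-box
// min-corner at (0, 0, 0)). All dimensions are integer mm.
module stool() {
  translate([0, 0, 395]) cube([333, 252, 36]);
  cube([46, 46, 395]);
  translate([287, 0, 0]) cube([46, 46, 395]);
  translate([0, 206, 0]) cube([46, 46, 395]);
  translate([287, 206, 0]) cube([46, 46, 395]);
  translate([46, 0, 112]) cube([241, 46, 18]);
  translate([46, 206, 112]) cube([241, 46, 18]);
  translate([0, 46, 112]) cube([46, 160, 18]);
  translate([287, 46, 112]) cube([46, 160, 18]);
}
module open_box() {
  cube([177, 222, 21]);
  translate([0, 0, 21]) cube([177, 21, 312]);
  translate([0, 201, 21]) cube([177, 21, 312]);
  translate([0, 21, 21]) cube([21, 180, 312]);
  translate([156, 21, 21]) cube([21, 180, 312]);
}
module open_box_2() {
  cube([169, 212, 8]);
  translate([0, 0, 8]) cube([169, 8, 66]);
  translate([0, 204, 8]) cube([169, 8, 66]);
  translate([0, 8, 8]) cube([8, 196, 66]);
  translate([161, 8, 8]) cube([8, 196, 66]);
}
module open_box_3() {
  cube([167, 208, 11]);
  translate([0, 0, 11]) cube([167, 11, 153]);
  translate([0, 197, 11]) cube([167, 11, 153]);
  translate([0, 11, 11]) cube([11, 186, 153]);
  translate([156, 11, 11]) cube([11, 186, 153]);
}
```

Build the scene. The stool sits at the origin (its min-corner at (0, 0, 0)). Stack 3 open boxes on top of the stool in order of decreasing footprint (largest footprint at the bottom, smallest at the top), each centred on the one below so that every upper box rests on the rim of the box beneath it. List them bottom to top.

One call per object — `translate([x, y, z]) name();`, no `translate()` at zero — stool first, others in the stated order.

stool();
translate([78, 15, 431]) open_box();
translate([82, 20, 764]) open_box_2();
translate([83, 22, 838]) open_box_3();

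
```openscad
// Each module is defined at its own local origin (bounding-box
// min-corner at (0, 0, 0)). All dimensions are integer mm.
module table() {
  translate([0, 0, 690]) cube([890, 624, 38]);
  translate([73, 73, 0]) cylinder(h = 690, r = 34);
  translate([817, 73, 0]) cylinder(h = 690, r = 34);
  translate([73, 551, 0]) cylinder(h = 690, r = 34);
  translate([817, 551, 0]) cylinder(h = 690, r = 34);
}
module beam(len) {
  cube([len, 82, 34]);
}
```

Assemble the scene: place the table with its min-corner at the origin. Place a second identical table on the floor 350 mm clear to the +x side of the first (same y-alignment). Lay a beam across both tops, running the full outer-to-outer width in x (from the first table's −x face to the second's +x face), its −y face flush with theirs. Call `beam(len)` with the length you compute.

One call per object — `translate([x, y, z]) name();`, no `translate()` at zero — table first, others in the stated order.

table();
translate([1240, 0, 0]) table();
translate([0, 0, 728]) beam(2130);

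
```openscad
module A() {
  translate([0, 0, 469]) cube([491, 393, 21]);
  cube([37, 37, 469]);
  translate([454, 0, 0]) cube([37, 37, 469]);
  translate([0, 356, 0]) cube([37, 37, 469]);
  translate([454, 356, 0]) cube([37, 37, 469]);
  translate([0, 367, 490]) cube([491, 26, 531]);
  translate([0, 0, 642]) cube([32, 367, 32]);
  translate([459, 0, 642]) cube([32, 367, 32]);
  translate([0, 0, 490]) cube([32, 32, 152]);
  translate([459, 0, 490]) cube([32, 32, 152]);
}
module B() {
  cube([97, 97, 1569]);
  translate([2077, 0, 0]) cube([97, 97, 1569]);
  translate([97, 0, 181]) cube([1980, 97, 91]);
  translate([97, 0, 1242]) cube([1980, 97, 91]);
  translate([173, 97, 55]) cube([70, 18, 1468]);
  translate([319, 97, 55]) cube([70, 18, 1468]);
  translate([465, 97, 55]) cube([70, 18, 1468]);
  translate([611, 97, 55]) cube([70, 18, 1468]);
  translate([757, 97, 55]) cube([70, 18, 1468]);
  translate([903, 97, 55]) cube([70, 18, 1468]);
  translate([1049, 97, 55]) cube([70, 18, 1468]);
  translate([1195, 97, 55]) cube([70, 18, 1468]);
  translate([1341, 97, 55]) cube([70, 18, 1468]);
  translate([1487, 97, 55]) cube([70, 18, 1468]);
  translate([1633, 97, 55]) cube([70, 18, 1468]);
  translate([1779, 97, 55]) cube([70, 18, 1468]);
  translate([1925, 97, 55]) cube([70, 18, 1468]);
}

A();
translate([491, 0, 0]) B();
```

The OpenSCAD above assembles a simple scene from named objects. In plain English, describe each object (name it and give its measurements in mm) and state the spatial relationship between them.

A is a chair. The seat is a 491×393×21 mm slab with its top at z = 490 mm, on four 37×37 mm corner legs (flush with the seat edges, standing on z = 0). A flat backrest 26 mm thick, 531 mm tall, spans the full seat width and rises from the seat top along its +y edge, rear face flush with the rear of the seat. Two armrests of 32×32 mm section run along each side from the seat's front edge to the front of the backrest, top faces 184 mm above the seat top and outer faces flush with the seat's x-edges; a 32×32 mm post under the front of each armrest stands on the seat at the front corner.

B is a fence section. Two 97×97 mm posts, 1569 mm tall, stand on the floor with a clear span of 1980 mm between their inner faces. Two horizontal rails of 97×91 mm section span the gap between the posts with their undersides at z = 181 mm and z = 1242 mm, flush with the posts' −y face. 13 pickets, each 70 mm wide, 18 mm thick and 1468 mm tall, are fixed to the +y face of the rails with their bottoms at z = 55 mm, evenly spaced across the span with equal gaps (rounded down to the nearest mm) at the −x end and between each pair — any rounding remainder accumulates at the +x end.

The fence section is against the chair's +x side, with their −y faces flush.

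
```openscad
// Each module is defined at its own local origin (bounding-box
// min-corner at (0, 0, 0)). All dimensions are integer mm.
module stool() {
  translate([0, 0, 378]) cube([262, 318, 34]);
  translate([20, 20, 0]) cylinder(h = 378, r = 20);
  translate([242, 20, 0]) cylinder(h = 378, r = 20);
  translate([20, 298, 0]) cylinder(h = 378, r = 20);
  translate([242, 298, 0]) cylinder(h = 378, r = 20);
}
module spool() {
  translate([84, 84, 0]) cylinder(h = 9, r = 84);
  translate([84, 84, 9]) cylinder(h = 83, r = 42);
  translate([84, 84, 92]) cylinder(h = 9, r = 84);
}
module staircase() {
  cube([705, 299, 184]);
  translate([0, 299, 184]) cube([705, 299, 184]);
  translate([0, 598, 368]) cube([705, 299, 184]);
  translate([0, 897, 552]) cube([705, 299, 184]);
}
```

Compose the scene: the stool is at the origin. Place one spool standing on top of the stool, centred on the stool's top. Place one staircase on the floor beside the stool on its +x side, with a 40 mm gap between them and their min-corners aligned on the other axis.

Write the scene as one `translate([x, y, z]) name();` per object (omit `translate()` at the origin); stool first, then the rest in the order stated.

stool();
translate([47, 75, 412]) spool();
translate([302, 0, 0]) staircase();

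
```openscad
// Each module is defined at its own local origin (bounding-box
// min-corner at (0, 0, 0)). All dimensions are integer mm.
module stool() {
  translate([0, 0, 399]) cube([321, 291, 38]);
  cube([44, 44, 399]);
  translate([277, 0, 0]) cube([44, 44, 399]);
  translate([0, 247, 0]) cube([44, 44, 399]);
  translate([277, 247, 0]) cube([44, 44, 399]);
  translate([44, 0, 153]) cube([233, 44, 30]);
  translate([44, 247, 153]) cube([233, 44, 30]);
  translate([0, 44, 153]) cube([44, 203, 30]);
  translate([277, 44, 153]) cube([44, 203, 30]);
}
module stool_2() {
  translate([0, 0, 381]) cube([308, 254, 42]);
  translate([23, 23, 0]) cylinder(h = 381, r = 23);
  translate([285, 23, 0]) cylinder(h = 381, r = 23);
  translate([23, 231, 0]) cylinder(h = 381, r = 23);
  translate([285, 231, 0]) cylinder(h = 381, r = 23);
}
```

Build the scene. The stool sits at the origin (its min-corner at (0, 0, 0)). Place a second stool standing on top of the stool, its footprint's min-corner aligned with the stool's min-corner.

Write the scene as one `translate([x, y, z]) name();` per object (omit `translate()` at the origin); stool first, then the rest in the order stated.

stool();
translate([0, 0, 437]) stool_2();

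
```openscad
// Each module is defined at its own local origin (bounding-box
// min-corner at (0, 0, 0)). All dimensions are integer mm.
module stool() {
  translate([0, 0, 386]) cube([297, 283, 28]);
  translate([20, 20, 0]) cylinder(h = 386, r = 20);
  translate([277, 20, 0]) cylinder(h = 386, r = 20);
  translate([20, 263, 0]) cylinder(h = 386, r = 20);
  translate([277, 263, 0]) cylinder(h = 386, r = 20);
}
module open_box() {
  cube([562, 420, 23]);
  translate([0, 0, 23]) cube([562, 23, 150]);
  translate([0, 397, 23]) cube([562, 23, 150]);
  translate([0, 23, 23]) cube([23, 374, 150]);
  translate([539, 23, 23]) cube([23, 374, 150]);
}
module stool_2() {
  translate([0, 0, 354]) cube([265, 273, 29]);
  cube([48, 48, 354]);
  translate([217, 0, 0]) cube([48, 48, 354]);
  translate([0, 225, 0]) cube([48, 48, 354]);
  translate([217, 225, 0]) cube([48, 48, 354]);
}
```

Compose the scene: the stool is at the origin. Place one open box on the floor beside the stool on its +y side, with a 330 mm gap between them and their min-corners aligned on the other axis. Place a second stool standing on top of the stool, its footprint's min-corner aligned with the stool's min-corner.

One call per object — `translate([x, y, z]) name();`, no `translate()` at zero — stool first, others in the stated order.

stool();
translate([0, 613, 0]) open_box();
translate([0, 0, 414]) stool_2();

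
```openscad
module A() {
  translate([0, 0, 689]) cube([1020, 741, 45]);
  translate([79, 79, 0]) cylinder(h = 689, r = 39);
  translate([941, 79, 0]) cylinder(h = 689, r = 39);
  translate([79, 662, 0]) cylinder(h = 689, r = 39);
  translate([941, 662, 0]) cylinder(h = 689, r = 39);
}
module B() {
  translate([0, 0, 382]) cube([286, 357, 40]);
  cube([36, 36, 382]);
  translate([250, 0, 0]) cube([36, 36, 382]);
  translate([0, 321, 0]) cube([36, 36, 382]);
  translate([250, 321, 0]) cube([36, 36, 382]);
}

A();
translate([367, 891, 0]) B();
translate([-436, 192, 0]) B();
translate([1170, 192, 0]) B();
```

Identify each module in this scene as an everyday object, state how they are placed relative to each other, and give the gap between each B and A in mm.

A is a table. B is a stool. Three stools sit around the table at the +y, −x, +x sides. The gap between each stool and the table is 150 mm.

Each stool's nearest face is 150 mm from the table's bounding box.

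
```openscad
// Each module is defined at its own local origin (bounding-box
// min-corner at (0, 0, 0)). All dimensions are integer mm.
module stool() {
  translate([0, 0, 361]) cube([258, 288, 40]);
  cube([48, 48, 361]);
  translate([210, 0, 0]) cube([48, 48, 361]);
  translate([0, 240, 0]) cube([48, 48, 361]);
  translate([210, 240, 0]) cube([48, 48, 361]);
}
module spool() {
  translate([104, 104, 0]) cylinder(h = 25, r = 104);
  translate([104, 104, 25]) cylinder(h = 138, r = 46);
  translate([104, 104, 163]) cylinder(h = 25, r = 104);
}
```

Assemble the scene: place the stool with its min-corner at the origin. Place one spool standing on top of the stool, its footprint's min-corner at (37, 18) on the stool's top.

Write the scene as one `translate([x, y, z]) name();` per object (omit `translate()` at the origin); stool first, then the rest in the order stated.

stool();
translate([37, 18, 401]) spool();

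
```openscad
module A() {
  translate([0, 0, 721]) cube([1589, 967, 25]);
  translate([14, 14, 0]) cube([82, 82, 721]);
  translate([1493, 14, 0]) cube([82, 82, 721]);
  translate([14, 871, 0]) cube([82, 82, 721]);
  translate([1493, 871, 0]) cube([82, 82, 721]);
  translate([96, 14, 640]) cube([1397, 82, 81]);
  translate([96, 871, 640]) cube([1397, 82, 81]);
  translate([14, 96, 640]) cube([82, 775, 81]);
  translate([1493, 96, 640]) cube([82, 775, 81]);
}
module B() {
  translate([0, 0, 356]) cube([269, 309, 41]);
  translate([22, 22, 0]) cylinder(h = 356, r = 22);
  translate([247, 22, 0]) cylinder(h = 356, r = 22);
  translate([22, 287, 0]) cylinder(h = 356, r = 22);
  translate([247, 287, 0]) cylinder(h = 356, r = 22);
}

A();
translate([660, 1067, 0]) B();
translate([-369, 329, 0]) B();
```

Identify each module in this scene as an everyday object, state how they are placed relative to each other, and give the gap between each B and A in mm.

A is a table. B is a stool. Two stools sit around the table at the +y, −x sides. The gap between each stool and the table is 100 mm.

Each stool's nearest face is 100 mm from the table's bounding box.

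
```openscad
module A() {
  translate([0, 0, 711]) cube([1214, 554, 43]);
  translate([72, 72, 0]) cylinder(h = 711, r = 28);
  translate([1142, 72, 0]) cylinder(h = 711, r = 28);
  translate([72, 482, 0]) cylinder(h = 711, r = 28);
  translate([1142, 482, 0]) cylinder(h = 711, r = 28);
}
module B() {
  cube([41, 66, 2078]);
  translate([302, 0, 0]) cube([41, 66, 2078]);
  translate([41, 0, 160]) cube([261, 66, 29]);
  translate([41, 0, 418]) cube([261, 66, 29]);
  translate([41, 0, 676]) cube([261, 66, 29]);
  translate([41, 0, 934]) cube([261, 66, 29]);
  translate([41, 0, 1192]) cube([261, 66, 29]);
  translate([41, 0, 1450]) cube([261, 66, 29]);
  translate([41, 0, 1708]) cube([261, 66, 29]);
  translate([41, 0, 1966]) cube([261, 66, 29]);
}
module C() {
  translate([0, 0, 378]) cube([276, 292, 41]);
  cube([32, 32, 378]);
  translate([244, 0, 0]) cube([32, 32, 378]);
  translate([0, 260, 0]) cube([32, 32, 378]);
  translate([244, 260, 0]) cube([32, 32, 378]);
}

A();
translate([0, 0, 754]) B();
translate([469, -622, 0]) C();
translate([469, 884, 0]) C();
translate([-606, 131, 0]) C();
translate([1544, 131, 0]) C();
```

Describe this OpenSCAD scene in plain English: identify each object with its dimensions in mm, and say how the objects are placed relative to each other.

A is a table with a 1214×554 mm rectangular top, 43 mm thick, top surface at z = 754 mm, supported by four round legs of 56 mm diameter, each leg's bounding box inset 44 mm from the nearest pair of top edges, running from the floor.

B is a wooden ladder with two side rails of 41×66 mm section and 2078 mm height, set 343 mm apart overall. Between them run 8 rectangular rungs (66 mm deep, 29 mm thick), front faces flush with the rails' −y face. The bottom of the first rung is 160 mm above the floor and each subsequent rung is 258 mm higher than the one below.

C is a four-legged stool. The seat is a 276×292×41 mm slab whose top surface is at z = 419 mm; four square legs, each 32×32 mm in cross-section, run from the floor (z = 0) to the underside of the seat, each flush with a corner of the seat.

The ladder is on top of the table. Four stools sit around the table at the −y, +y, −x, +x sides.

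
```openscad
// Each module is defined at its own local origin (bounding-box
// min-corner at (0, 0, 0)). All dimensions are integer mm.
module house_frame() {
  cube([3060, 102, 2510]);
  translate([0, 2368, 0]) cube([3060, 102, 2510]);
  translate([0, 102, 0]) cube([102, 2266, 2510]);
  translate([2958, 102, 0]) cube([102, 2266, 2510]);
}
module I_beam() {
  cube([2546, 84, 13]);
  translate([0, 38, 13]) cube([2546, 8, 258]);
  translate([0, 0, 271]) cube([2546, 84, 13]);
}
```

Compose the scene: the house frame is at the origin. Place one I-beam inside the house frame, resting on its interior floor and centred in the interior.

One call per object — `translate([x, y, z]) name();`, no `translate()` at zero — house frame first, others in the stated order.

house_frame();
translate([257, 1193, 0]) I_beam();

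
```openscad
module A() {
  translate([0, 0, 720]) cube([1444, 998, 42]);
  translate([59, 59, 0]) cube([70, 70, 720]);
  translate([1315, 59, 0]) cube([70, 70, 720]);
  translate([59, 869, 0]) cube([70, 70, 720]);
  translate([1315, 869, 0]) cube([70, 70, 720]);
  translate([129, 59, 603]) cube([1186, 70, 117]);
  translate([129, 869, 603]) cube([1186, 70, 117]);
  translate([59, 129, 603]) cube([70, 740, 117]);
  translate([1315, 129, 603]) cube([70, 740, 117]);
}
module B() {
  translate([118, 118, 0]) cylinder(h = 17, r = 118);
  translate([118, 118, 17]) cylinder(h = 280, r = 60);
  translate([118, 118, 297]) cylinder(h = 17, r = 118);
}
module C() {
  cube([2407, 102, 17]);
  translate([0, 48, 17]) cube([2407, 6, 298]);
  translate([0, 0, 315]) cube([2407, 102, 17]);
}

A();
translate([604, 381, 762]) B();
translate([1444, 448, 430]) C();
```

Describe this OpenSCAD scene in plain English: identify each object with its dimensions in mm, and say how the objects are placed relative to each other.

A is a table: top 1444 mm (x) × 998 mm (y), 42 mm thick, upper face at z = 762 mm, on four 70×70 mm square legs, each inset 59 mm from the nearest pair of top edges, running from z = 0 to the bottom of the top. Four apron rails, 70 mm thick and 117 mm tall, run between adjacent legs with their top edges flush with the underside of the top and their outer faces flush with the legs' outer faces.

B is a spool: two coaxial disc flanges of radius 118 mm and thickness 17 mm, joined by a core cylinder of radius 60 mm and height 280 mm. The lower flange rests on z = 0 and the three cylinders share a vertical axis.

C is an I-beam lying along x, 2407 mm long. Overall section height 332 mm. Two flanges 102 mm wide (y) and 17 mm thick, one on the floor and one at the top; a web 6 mm thick runs between them, centred on the flange width.

The spool is on top of the table, centred. The I-beam is beside the table with their tops flush at z = 762.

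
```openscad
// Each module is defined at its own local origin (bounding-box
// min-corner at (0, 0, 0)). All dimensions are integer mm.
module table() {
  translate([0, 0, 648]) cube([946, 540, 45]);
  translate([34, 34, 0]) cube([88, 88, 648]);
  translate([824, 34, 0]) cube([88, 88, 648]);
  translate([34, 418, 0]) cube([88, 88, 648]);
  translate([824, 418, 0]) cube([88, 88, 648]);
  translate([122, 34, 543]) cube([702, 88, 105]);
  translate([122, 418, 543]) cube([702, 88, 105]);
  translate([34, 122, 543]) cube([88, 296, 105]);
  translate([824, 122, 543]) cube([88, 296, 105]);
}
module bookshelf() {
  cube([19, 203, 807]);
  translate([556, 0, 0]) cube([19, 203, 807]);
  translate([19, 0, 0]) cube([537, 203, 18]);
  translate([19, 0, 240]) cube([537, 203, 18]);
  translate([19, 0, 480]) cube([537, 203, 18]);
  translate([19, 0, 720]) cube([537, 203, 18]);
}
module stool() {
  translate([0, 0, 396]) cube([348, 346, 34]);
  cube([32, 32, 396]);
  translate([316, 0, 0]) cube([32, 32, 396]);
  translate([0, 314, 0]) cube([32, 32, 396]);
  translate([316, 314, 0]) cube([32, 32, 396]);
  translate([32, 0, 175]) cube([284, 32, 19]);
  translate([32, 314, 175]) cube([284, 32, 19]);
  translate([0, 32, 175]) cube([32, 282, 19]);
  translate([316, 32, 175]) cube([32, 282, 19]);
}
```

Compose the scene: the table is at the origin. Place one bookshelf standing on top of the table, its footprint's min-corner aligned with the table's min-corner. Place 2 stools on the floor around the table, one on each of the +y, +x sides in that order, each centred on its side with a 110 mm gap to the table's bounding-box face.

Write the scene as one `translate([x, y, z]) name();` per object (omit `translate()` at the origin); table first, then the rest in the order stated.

table();
translate([0, 0, 693]) bookshelf();
translate([299, 650, 0]) stool();
translate([1056, 97, 0]) stool();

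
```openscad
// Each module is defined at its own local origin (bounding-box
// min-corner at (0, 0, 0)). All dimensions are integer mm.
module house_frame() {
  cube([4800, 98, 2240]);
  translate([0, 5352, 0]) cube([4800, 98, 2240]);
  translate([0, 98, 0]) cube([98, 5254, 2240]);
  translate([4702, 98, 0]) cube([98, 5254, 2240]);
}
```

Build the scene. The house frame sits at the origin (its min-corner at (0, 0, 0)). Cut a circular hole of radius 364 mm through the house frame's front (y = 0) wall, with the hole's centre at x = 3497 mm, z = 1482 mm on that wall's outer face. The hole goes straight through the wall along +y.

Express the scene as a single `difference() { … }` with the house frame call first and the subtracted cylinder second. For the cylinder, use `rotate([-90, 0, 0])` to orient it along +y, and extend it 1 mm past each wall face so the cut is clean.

difference() {
  house_frame();
  translate([3497, -1, 1482]) rotate([-90, 0, 0]) cylinder(h = 100, r = 364);
}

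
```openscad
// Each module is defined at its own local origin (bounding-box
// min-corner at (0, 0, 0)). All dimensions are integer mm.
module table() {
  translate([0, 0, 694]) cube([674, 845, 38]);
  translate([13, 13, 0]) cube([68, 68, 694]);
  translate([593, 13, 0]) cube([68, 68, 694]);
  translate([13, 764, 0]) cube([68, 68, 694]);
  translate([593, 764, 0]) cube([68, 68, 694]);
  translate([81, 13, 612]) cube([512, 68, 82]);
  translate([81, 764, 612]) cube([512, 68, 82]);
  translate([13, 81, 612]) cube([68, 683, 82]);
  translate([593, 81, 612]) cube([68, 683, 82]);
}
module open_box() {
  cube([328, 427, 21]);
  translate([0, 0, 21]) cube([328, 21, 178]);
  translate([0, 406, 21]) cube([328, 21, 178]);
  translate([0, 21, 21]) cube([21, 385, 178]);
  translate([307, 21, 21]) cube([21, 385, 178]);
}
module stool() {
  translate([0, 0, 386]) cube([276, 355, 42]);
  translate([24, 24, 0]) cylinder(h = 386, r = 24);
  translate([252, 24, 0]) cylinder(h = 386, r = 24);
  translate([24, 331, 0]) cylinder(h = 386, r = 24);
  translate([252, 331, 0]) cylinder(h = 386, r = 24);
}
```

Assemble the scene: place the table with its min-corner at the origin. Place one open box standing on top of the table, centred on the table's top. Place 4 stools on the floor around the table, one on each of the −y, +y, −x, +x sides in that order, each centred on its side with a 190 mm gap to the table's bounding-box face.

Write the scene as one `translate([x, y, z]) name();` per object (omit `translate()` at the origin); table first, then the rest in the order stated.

table();
translate([173, 209, 732]) open_box();
translate([199, -545, 0]) stool();
translate([199, 1035, 0]) stool();
translate([-466, 245, 0]) stool();
translate([864, 245, 0]) stool();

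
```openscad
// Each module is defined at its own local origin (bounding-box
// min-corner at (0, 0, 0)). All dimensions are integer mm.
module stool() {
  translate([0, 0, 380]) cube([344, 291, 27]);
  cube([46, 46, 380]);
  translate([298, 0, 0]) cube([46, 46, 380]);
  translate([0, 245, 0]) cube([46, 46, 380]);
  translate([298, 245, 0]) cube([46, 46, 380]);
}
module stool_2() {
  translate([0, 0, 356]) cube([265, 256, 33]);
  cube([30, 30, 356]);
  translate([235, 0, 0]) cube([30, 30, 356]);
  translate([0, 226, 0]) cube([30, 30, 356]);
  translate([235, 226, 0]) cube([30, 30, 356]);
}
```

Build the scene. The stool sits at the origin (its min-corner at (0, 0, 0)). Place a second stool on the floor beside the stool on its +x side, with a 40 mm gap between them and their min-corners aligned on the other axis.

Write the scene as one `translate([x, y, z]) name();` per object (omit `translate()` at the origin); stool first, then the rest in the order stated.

stool();
translate([384, 0, 0]) stool_2();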